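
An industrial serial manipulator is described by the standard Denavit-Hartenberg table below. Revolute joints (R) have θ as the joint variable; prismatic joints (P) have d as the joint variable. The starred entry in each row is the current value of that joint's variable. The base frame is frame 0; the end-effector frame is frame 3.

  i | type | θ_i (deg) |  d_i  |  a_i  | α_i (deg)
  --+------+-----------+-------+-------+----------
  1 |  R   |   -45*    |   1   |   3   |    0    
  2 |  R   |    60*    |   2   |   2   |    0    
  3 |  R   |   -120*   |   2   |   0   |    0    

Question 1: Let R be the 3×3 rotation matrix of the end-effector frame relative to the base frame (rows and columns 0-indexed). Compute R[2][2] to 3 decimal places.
1.000

End-effector z-axis (col 2 of R) = (0.0000,0.0000,1.0000)
R[2][2] = 1.0000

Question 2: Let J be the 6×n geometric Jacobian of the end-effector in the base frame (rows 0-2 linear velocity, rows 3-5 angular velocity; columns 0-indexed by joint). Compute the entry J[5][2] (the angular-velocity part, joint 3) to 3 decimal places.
1.000

axis z_2 = (0.0000,0.0000,1.0000); lever o_n−o_2 = (0.0000,0.0000,2.0000)
cross product → J_v[:, 2] = (0.0000,0.0000,0.0000)
J_ω[:, 2] = z_2
entry J[5][2] = 1.0000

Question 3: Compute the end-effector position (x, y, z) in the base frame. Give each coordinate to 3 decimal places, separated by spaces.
after link 1: o_1 = (2.1213, -2.1213, 1.0000)
after link 2: o_2 = (4.0532, -1.6037, 3.0000)
after link 3: o_3 = (4.0532, -1.6037, 5.0000)

4.053 -1.604 5.000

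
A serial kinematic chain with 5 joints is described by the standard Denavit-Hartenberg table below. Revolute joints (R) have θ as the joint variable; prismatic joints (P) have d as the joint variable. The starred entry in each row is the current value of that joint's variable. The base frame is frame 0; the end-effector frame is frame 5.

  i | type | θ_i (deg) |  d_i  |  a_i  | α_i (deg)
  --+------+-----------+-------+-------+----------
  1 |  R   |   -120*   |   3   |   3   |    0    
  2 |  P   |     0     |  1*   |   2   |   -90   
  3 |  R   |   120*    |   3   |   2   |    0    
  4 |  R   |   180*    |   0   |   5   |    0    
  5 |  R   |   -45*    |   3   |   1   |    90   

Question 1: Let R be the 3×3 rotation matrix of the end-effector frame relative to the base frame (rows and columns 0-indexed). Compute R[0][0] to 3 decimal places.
End-effector x-axis (col 0 of R) = (0.1294,0.2241,0.9659)
R[0][0] = 0.1294

0.129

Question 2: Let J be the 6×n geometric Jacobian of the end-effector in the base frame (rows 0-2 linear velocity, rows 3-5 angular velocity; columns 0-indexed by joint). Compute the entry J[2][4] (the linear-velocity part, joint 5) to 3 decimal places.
0.259

axis z_4 = (0.8660,-0.5000,0.0000); lever o_n−o_4 = (2.7275,-1.2759,0.9659)
cross product → J_v[:, 4] = (-0.4830,-0.8365,0.2588)
J_ω[:, 4] = z_4
entry J[2][4] = 0.2588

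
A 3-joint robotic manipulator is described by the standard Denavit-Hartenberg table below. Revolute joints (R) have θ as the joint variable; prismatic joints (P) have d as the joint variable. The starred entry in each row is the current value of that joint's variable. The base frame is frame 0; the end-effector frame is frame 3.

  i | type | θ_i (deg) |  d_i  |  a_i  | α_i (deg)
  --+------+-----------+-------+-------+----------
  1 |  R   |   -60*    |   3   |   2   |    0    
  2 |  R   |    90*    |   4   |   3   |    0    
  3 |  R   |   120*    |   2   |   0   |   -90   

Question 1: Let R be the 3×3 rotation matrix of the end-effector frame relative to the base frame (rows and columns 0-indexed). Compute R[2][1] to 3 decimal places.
End-effector y-axis (col 1 of R) = (-0.0000,-0.0000,-1.0000)
R[2][1] = -1.0000

-1.000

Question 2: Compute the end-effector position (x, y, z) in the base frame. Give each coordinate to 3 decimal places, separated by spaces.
3.598 -0.232 9.000

after link 1: o_1 = (1.0000, -1.7321, 3.0000)
after link 2: o_2 = (3.5981, -0.2321, 7.0000)
after link 3: o_3 = (3.5981, -0.2321, 9.0000)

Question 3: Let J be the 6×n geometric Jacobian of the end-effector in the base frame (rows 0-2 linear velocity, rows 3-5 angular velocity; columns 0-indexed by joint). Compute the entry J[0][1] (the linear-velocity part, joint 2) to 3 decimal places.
-1.500

axis z_1 = (0.0000,0.0000,1.0000); lever o_n−o_1 = (2.5981,1.5000,6.0000)
cross product → J_v[:, 1] = (-1.5000,2.5981,0.0000)
J_ω[:, 1] = z_1
entry J[0][1] = -1.5000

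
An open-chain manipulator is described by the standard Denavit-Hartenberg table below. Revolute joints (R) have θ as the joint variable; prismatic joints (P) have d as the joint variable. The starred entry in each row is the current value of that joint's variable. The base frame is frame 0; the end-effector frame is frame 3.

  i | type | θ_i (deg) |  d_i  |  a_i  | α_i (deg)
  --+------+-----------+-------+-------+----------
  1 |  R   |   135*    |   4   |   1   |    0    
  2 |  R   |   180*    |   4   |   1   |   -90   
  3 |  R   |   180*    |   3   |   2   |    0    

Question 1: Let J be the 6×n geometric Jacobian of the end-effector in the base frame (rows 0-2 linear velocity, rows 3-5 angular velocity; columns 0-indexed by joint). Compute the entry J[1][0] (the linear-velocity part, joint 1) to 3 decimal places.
0.707

axis z_0 = ẑ; lever o_n−o_0 = (0.7071,3.5355,8.0000)
cross product → J_v[:, 0] = (-3.5355,0.7071,0.0000)
J_ω[:, 0] = z_0
entry J[1][0] = 0.7071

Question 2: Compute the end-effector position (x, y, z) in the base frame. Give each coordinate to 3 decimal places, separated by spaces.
after link 1: o_1 = (-0.7071, 0.7071, 4.0000)
after link 2: o_2 = (-0.0000, -0.0000, 8.0000)
after link 3: o_3 = (0.7071, 3.5355, 8.0000)

0.707 3.536 8.000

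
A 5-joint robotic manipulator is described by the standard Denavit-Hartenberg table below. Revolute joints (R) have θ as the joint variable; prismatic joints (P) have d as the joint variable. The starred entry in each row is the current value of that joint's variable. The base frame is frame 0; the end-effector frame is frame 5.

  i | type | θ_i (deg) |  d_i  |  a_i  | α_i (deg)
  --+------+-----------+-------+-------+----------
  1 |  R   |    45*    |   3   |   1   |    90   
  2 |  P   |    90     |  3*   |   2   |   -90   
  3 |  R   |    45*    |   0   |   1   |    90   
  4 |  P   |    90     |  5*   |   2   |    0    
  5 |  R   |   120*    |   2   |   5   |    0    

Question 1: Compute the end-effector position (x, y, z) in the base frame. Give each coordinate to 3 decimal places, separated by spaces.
after link 1: o_1 = (0.7071, 0.7071, 3.0000)
after link 2: o_2 = (2.8284, -1.4142, 5.0000)
after link 3: o_3 = (2.3284, -0.9142, 5.7071)
after link 4: o_4 = (3.4142, -4.8284, 9.2426)
after link 5: o_5 = (8.3470, -6.2257, 7.5950)

8.347 -6.226 7.595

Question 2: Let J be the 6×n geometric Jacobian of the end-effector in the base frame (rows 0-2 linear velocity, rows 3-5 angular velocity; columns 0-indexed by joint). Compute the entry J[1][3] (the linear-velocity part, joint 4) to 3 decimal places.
prismatic axis z_3 = (0.5000,-0.5000,0.7071)
J_v[:, 3] = z_3; J_ω[:, 3] = (0,0,0)
entry J[1][3] = -0.5000

-0.500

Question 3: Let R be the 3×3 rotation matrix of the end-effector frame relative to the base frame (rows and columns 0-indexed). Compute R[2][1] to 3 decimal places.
0.354

End-effector y-axis (col 1 of R) = (0.3624,0.8624,0.3536)
R[2][1] = 0.3536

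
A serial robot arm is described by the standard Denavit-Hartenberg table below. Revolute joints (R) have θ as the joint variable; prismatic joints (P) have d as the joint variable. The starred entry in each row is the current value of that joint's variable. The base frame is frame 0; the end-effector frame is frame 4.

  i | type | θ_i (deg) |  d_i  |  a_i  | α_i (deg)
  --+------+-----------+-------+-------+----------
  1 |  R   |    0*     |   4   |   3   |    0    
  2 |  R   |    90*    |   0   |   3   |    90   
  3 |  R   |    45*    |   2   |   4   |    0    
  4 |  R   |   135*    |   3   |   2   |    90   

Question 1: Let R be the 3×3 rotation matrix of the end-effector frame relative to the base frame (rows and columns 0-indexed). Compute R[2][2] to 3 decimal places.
End-effector z-axis (col 2 of R) = (0.0000,0.0000,1.0000)
R[2][2] = 1.0000

1.000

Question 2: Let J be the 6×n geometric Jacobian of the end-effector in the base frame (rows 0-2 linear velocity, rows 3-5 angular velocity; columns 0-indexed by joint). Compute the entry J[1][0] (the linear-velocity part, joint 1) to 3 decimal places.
8.000

axis z_0 = ẑ; lever o_n−o_0 = (8.0000,3.8284,6.8284)
cross product → J_v[:, 0] = (-3.8284,8.0000,0.0000)
J_ω[:, 0] = z_0
entry J[1][0] = 8.0000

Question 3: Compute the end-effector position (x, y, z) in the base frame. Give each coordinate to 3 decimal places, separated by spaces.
8.000 3.828 6.828

after link 1: o_1 = (3.0000, 0.0000, 4.0000)
after link 2: o_2 = (3.0000, 3.0000, 4.0000)
after link 3: o_3 = (5.0000, 5.8284, 6.8284)
after link 4: o_4 = (8.0000, 3.8284, 6.8284)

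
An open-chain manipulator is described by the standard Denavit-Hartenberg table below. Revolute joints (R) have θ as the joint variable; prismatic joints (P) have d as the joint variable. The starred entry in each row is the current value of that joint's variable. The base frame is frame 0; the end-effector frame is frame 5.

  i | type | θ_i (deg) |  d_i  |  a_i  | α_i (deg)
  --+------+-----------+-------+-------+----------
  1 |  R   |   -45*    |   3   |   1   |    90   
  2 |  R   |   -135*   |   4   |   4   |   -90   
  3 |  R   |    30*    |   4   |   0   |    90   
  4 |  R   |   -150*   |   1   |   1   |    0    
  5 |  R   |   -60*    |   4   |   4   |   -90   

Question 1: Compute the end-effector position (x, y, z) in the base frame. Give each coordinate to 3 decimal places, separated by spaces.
-5.339 -9.503 -2.834

after link 1: o_1 = (0.7071, -0.7071, 3.0000)
after link 2: o_2 = (-4.1213, -1.5355, 0.1716)
after link 3: o_3 = (-2.1213, -3.5355, -2.6569)
after link 4: o_4 = (-3.1649, -4.3291, -2.1265)
after link 5: o_5 = (-5.3391, -9.5033, -2.8336)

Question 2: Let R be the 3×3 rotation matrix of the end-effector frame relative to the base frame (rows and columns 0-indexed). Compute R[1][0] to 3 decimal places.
-0.931

End-effector x-axis (col 0 of R) = (0.3188,-0.9312,0.1768)
R[1][0] = -0.9312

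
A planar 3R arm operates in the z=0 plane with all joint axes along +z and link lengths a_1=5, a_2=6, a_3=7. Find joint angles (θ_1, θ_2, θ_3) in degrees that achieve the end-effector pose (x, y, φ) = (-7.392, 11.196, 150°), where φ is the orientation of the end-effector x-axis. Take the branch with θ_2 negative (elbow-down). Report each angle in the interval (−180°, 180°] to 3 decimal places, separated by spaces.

wrist centre = target − a_3·(cos φ, sin φ) = (-1.3298, 7.6960)
cos θ_2 = (60.9968−5²−6²)/(2·5·6) = -0.0001; θ_2 = -90.0030° (elbow-down)
β = atan2(7.6960,-1.3298) = 99.8036°; ψ = atan2(-6.0000,4.9997) = -50.1962°
θ_1 = β − ψ = 149.9998°
θ_3 = φ − θ_1 − θ_2 = 90.0032° (wrapped to (-180°,180°])

150.000 -90.003 90.003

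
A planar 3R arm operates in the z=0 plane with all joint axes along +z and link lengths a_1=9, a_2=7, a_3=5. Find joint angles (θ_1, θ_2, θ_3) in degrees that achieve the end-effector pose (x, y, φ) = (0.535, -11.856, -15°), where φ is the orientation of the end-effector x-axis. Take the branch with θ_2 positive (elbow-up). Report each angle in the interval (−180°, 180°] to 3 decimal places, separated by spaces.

wrist centre = target − a_3·(cos φ, sin φ) = (-4.2946, -10.5619)
cos θ_2 = (129.9977−9²−7²)/(2·9·7) = -0.0000; θ_2 = 90.0011° (elbow-up)
β = atan2(-10.5619,-4.2946) = -112.1274°; ψ = atan2(7.0000,8.9999) = 37.8754°
θ_1 = β − ψ = -150.0028°
θ_3 = φ − θ_1 − θ_2 = 45.0017° (wrapped to (-180°,180°])

-150.003 90.001 45.002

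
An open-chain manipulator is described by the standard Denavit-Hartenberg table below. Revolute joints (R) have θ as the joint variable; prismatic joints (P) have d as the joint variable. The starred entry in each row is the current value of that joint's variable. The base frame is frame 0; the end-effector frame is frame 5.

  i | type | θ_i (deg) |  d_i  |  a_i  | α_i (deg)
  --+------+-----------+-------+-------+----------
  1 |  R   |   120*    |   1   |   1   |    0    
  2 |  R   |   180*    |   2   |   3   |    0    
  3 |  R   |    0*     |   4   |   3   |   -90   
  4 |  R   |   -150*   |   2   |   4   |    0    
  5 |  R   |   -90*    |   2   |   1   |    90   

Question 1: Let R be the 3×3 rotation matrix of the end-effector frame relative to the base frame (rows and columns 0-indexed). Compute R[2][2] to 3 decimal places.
-0.500

End-effector z-axis (col 2 of R) = (0.4330,-0.7500,-0.5000)
R[2][2] = -0.5000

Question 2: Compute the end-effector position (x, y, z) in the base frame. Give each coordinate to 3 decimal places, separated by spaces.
after link 1: o_1 = (-0.5000, 0.8660, 1.0000)
after link 2: o_2 = (1.0000, -1.7321, 3.0000)
after link 3: o_3 = (2.5000, -4.3301, 7.0000)
after link 4: o_4 = (2.5000, -0.3301, 9.0000)
after link 5: o_5 = (3.9821, 1.1029, 8.1340)

3.982 1.103 8.134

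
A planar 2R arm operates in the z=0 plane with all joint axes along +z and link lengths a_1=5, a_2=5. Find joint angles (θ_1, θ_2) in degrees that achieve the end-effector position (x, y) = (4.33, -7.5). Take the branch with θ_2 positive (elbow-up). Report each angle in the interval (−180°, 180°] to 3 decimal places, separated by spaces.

cos θ_2 = (74.9989−5²−5²)/(2·5·5) = 0.5000; θ_2 = 60.0015° (elbow-up)
β = atan2(-7.5000,4.3300) = -60.0007°; ψ = atan2(4.3302,7.4999) = 30.0007°
θ_1 = β − ψ = -90.0015°

-90.001 60.001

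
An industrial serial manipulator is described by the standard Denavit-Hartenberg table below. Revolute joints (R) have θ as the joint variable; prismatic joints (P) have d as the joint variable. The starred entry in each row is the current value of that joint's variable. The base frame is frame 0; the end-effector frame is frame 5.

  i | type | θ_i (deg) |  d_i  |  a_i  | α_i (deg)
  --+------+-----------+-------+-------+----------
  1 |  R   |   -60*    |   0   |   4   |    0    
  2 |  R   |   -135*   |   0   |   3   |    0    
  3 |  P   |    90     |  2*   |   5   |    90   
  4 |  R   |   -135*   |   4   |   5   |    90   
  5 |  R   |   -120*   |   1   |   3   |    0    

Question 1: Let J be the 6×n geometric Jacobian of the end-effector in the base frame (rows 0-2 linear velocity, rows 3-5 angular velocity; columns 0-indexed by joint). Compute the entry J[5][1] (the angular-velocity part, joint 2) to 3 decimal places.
axis z_1 = (0.0000,0.0000,1.0000); lever o_n−o_1 = (-4.7225,-0.6168,0.2322)
cross product → J_v[:, 1] = (0.6168,-4.7225,0.0000)
J_ω[:, 1] = z_1
entry J[5][1] = 1.0000

1.000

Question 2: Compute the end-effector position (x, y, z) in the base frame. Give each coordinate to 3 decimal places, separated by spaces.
after link 1: o_1 = (2.0000, -3.4641, 0.0000)
after link 2: o_2 = (-0.8978, -2.6876, 0.0000)
after link 3: o_3 = (-2.1919, -7.5173, 2.0000)
after link 4: o_4 = (-5.1405, -3.0669, -1.5355)
after link 5: o_5 = (-2.7225, -4.0809, 0.2322)

-2.722 -4.081 0.232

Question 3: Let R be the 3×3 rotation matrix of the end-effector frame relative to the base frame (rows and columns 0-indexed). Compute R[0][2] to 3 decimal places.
0.183

End-effector z-axis (col 2 of R) = (0.1830,0.6830,0.7071)
R[0][2] = 0.1830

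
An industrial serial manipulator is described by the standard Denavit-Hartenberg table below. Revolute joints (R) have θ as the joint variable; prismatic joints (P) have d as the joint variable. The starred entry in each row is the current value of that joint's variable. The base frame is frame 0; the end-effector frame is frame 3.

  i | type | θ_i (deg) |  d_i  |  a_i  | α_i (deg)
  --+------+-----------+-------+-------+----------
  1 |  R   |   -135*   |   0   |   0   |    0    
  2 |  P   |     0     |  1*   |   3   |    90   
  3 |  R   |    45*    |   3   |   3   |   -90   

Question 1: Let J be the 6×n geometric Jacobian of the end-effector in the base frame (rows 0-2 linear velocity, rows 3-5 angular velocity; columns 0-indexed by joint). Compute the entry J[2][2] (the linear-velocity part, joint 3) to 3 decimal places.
2.121

axis z_2 = (-0.7071,0.7071,0.0000); lever o_n−o_2 = (-3.6213,0.6213,2.1213)
cross product → J_v[:, 2] = (1.5000,1.5000,2.1213)
J_ω[:, 2] = z_2
entry J[2][2] = 2.1213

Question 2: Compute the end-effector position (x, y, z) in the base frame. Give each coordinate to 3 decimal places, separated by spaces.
-5.743 -1.500 3.121

after link 1: o_1 = (0.0000, 0.0000, 0.0000)
after link 2: o_2 = (-2.1213, -2.1213, 1.0000)
after link 3: o_3 = (-5.7426, -1.5000, 3.1213)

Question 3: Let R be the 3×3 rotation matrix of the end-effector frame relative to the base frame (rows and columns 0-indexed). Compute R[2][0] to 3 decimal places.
End-effector x-axis (col 0 of R) = (-0.5000,-0.5000,0.7071)
R[2][0] = 0.7071

0.707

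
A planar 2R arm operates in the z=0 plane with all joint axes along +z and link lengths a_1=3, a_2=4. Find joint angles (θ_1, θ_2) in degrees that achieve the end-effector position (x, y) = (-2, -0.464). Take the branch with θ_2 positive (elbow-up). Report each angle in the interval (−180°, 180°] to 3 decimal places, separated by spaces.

89.997 150.000

cos θ_2 = (4.2153−3²−4²)/(2·3·4) = -0.8660; θ_2 = 150.0005° (elbow-up)
β = atan2(-0.4640,-2.0000) = -166.9384°; ψ = atan2(2.0000,-0.4641) = 103.0649°
θ_1 = β − ψ = -270.0034°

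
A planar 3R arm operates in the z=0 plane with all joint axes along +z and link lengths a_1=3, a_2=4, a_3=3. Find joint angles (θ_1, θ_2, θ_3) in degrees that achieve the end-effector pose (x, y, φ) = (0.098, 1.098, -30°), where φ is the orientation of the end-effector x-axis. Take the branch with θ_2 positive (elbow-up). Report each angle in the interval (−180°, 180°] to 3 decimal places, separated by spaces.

wrist centre = target − a_3·(cos φ, sin φ) = (-2.5001, 2.5980)
cos θ_2 = (13.0000−3²−4²)/(2·3·4) = -0.5000; θ_2 = 120.0000° (elbow-up)
β = atan2(2.5980,-2.5001) = 133.8996°; ψ = atan2(3.4641,1.0000) = 73.8979°
θ_1 = β − ψ = 60.0017°
θ_3 = φ − θ_1 − θ_2 = 149.9983° (wrapped to (-180°,180°])

60.002 120.000 149.998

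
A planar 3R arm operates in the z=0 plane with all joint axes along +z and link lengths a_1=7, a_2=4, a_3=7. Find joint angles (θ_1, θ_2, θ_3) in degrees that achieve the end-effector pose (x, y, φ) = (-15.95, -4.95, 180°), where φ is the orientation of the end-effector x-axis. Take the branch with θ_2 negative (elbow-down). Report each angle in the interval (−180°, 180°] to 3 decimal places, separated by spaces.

-135.003 -44.990 -0.007

wrist centre = target − a_3·(cos φ, sin φ) = (-8.9500, -4.9500)
cos θ_2 = (104.6050−7²−4²)/(2·7·4) = 0.7072; θ_2 = -44.9898° (elbow-down)
β = atan2(-4.9500,-8.9500) = -151.0542°; ψ = atan2(-2.8279,9.8289) = -16.0513°
θ_1 = β − ψ = -135.0029°
θ_3 = φ − θ_1 − θ_2 = -0.0072° (wrapped to (-180°,180°])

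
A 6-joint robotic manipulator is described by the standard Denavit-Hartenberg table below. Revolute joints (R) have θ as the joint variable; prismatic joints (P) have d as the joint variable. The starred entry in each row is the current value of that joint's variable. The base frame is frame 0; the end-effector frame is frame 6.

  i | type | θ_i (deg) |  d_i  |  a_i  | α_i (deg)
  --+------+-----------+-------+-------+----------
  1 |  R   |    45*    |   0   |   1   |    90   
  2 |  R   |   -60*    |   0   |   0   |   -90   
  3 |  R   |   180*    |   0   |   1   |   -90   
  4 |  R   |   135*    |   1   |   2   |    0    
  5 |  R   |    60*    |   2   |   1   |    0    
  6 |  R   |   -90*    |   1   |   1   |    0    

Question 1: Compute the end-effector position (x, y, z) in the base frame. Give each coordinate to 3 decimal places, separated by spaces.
2.816 -2.841 -2.480

after link 1: o_1 = (0.7071, 0.7071, 0.0000)
after link 2: o_2 = (0.7071, 0.7071, 0.0000)
after link 3: o_3 = (0.3536, 0.3536, 0.8660)
after link 4: o_4 = (0.6946, -0.7196, -1.0658)
after link 5: o_5 = (2.6088, -1.6338, -1.7729)
after link 6: o_6 = (2.8160, -2.8409, -2.4800)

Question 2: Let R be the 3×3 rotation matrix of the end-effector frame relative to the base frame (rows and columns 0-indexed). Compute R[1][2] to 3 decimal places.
End-effector z-axis (col 2 of R) = (0.7071,-0.7071,0.0000)
R[1][2] = -0.7071

-0.707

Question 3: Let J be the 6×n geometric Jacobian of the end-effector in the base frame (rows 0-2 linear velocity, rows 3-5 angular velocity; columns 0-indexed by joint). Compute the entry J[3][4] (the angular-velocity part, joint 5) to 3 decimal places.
0.707

axis z_4 = (0.7071,-0.7071,0.0000); lever o_n−o_4 = (2.1213,-2.1213,-1.4142)
cross product → J_v[:, 4] = (1.0000,1.0000,0.0000)
J_ω[:, 4] = z_4
entry J[3][4] = 0.7071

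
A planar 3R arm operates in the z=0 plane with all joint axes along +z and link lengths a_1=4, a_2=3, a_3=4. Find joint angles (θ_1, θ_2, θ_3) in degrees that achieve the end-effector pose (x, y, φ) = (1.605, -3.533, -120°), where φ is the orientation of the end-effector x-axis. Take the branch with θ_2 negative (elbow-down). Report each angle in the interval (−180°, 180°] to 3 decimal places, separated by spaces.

45.007 -119.998 -45.009

wrist centre = target − a_3·(cos φ, sin φ) = (3.6050, -0.0689)
cos θ_2 = (13.0008−4²−3²)/(2·4·3) = -0.5000; θ_2 = -119.9979° (elbow-down)
β = atan2(-0.0689,3.6050) = -1.0949°; ψ = atan2(-2.5981,2.5001) = -46.1016°
θ_1 = β − ψ = 45.0067°
θ_3 = φ − θ_1 − θ_2 = -45.0089° (wrapped to (-180°,180°])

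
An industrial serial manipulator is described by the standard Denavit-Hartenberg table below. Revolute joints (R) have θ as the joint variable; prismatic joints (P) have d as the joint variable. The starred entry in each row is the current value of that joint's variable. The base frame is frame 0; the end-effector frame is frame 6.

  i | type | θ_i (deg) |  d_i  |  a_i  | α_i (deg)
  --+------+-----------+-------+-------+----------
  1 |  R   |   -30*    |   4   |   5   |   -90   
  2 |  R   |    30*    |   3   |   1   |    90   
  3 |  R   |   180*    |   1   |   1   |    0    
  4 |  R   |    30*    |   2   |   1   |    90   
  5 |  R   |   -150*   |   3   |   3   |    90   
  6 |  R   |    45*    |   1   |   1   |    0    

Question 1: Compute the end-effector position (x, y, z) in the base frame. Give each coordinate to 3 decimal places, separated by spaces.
after link 1: o_1 = (4.3301, -2.5000, 4.0000)
after link 2: o_2 = (6.5801, -0.3349, 3.5000)
after link 3: o_3 = (6.2631, -0.1519, 4.8660)
after link 4: o_4 = (6.2296, -0.7099, 7.0311)
after link 5: o_5 = (8.0912, 2.7153, 5.3571)
after link 6: o_6 = (9.3547, 3.3351, 5.4960)

9.355 3.335 5.496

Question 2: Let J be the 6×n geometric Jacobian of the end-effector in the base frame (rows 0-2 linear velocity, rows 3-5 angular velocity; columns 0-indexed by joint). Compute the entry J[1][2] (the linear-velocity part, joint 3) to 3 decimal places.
1.539

axis z_2 = (0.4330,-0.2500,0.8660); lever o_n−o_2 = (2.7746,3.6701,1.9960)
cross product → J_v[:, 2] = (-3.6774,1.5386,2.2828)
J_ω[:, 2] = z_2
entry J[1][2] = 1.5386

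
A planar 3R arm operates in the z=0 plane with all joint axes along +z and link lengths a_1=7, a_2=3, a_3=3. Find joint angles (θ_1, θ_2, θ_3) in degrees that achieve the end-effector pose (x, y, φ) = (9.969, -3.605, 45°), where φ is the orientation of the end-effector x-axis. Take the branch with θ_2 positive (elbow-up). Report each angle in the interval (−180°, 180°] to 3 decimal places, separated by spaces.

-44.997 29.990 60.007

wrist centre = target − a_3·(cos φ, sin φ) = (7.8477, -5.7263)
cos θ_2 = (94.3768−7²−3²)/(2·7·3) = 0.8661; θ_2 = 29.9898° (elbow-up)
β = atan2(-5.7263,7.8477) = -36.1176°; ψ = atan2(1.4995,9.5983) = 8.8795°
θ_1 = β − ψ = -44.9971°
θ_3 = φ − θ_1 − θ_2 = 60.0073° (wrapped to (-180°,180°])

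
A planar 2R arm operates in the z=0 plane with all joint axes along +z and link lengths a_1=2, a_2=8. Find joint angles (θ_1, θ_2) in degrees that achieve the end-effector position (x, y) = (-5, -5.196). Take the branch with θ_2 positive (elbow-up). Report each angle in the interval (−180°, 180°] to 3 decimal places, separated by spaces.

cos θ_2 = (51.9984−2²−8²)/(2·2·8) = -0.5000; θ_2 = 120.0033° (elbow-up)
β = atan2(-5.1960,-5.0000) = -133.8987°; ψ = atan2(6.9280,-2.0004) = 106.1056°
θ_1 = β − ψ = -240.0044°

119.996 120.003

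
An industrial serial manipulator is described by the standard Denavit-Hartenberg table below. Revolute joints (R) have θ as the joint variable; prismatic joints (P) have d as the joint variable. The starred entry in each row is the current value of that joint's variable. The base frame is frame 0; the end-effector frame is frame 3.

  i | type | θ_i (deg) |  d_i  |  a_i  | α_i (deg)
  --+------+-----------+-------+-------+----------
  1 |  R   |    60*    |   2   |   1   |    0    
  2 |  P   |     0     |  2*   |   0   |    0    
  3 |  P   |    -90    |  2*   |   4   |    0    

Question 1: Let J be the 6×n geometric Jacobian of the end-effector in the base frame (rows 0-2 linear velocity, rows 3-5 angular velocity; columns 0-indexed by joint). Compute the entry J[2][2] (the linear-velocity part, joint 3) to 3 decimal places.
1.000

prismatic axis z_2 = (0.0000,0.0000,1.0000)
J_v[:, 2] = z_2; J_ω[:, 2] = (0,0,0)
entry J[2][2] = 1.0000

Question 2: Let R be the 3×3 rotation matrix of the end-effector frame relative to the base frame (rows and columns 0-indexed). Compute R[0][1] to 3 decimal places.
0.500

End-effector y-axis (col 1 of R) = (0.5000,0.8660,0.0000)
R[0][1] = 0.5000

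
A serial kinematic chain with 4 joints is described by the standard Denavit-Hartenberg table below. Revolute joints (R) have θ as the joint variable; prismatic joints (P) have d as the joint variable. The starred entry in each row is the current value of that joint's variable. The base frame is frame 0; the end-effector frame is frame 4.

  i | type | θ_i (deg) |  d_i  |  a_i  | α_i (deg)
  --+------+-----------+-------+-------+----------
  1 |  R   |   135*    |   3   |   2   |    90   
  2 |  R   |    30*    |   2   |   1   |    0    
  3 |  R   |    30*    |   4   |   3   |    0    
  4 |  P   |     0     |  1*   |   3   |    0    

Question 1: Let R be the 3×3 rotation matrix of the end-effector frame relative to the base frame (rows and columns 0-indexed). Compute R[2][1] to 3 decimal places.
End-effector y-axis (col 1 of R) = (0.6124,-0.6124,0.5000)
R[2][1] = 0.5000

0.500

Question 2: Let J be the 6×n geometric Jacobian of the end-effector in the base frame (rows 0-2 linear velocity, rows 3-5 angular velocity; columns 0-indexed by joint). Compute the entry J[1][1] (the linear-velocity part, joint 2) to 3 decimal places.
-4.028

axis z_1 = (0.7071,0.7071,0.0000); lever o_n−o_1 = (2.2161,7.6834,5.6962)
cross product → J_v[:, 1] = (4.0278,-4.0278,3.8660)
J_ω[:, 1] = z_1
entry J[1][1] = -4.0278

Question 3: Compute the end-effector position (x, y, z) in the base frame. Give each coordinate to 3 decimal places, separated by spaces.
after link 1: o_1 = (-1.4142, 1.4142, 3.0000)
after link 2: o_2 = (-0.6124, 3.4408, 3.5000)
after link 3: o_3 = (1.1554, 7.3299, 6.0981)
after link 4: o_4 = (0.8018, 9.0977, 8.6962)

0.802 9.098 8.696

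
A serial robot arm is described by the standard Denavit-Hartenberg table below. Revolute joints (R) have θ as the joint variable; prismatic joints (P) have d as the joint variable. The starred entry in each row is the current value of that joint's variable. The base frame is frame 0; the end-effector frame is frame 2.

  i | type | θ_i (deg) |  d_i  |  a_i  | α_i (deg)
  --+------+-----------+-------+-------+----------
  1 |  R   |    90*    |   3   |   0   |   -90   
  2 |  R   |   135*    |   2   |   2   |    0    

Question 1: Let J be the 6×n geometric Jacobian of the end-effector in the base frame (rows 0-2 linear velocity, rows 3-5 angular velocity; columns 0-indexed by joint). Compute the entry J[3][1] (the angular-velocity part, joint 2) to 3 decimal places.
axis z_1 = (-1.0000,0.0000,0.0000); lever o_n−o_1 = (-2.0000,-1.4142,-1.4142)
cross product → J_v[:, 1] = (-0.0000,-1.4142,1.4142)
J_ω[:, 1] = z_1
entry J[3][1] = -1.0000

-1.000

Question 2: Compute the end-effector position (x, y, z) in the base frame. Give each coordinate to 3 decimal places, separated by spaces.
after link 1: o_1 = (0.0000, 0.0000, 3.0000)
after link 2: o_2 = (-2.0000, -1.4142, 1.5858)

-2.000 -1.414 1.586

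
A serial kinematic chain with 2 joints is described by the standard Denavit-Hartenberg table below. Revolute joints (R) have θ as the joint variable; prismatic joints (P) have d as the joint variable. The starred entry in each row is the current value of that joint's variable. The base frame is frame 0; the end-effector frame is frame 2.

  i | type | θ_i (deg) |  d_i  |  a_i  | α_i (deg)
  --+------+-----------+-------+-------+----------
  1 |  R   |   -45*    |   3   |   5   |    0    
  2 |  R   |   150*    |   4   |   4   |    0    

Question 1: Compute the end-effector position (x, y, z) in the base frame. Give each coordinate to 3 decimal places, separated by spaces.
2.500 0.328 7.000

after link 1: o_1 = (3.5355, -3.5355, 3.0000)
after link 2: o_2 = (2.5003, 0.3282, 7.0000)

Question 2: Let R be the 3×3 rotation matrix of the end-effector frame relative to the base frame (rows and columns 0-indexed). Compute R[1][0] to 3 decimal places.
0.966

End-effector x-axis (col 0 of R) = (-0.2588,0.9659,0.0000)
R[1][0] = 0.9659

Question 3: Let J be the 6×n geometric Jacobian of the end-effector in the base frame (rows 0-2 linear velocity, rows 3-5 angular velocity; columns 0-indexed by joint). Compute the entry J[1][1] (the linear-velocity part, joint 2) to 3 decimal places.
axis z_1 = (0.0000,0.0000,1.0000); lever o_n−o_1 = (-1.0353,3.8637,4.0000)
cross product → J_v[:, 1] = (-3.8637,-1.0353,0.0000)
J_ω[:, 1] = z_1
entry J[1][1] = -1.0353

-1.035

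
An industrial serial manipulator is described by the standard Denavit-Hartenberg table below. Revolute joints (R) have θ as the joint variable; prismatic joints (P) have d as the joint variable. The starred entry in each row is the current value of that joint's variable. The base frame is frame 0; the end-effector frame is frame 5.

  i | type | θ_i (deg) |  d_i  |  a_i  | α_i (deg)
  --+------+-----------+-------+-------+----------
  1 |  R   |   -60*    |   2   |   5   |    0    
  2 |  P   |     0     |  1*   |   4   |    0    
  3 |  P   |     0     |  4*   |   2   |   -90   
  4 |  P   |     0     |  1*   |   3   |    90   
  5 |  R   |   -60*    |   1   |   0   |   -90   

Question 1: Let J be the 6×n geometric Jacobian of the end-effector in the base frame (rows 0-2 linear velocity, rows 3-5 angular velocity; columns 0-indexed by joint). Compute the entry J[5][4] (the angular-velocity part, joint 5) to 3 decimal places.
1.000

axis z_4 = (0.0000,0.0000,1.0000); lever o_n−o_4 = (0.0000,0.0000,1.0000)
cross product → J_v[:, 4] = (0.0000,0.0000,0.0000)
J_ω[:, 4] = z_4
entry J[5][4] = 1.0000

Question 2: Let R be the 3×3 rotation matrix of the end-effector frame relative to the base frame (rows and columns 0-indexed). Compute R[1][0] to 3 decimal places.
End-effector x-axis (col 0 of R) = (-0.5000,-0.8660,0.0000)
R[1][0] = -0.8660

-0.866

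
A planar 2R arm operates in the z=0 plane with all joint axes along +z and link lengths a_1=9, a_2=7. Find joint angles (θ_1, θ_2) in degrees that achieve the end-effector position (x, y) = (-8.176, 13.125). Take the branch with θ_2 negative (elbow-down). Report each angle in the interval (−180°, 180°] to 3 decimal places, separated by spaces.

cos θ_2 = (239.1126−9²−7²)/(2·9·7) = 0.8660; θ_2 = -30.0060° (elbow-down)
β = atan2(13.1250,-8.1760) = 121.9202°; ψ = atan2(-3.5006,15.0618) = -13.0843°
θ_1 = β − ψ = 135.0044°

135.004 -30.006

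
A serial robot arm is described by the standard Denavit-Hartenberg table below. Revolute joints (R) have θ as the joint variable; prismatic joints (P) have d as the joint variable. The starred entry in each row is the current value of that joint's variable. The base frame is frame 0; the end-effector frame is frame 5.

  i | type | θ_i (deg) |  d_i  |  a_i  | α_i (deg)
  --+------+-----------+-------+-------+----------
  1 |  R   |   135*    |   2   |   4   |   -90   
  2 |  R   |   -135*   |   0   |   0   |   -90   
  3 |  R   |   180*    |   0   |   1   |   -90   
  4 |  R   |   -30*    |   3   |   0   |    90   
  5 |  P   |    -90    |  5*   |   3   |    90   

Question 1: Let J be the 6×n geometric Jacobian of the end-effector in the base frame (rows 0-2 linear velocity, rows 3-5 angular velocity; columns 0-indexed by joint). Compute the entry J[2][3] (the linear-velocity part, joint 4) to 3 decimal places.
axis z_3 = (-0.7071,-0.7071,-0.0000); lever o_n−o_3 = (-0.9151,0.9151,4.8296)
cross product → J_v[:, 3] = (-3.4151,3.4151,-1.2941)
J_ω[:, 3] = z_3
entry J[2][3] = -1.2941

-1.294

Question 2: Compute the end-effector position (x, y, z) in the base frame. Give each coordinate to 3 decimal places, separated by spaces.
after link 1: o_1 = (-2.8284, 2.8284, 2.0000)
after link 2: o_2 = (-2.8284, 2.8284, 2.0000)
after link 3: o_3 = (-3.3284, 3.3284, 1.2929)
after link 4: o_4 = (-5.4497, 1.2071, 1.2929)
after link 5: o_5 = (-4.2435, 4.2435, 6.1225)

-4.243 4.243 6.123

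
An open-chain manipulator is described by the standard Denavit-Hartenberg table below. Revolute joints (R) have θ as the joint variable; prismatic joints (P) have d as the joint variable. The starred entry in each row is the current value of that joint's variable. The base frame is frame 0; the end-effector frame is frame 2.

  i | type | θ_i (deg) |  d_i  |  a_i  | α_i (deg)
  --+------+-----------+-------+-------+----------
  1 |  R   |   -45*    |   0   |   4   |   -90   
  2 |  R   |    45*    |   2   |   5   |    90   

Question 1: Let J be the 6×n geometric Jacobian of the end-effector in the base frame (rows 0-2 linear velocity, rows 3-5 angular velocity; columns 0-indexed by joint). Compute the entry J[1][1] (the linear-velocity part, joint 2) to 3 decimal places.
axis z_1 = (0.7071,0.7071,0.0000); lever o_n−o_1 = (3.9142,-1.0858,-3.5355)
cross product → J_v[:, 1] = (-2.5000,2.5000,-3.5355)
J_ω[:, 1] = z_1
entry J[1][1] = 2.5000

2.500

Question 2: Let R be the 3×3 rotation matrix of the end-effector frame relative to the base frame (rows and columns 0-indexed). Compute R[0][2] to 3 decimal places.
0.500

End-effector z-axis (col 2 of R) = (0.5000,-0.5000,0.7071)
R[0][2] = 0.5000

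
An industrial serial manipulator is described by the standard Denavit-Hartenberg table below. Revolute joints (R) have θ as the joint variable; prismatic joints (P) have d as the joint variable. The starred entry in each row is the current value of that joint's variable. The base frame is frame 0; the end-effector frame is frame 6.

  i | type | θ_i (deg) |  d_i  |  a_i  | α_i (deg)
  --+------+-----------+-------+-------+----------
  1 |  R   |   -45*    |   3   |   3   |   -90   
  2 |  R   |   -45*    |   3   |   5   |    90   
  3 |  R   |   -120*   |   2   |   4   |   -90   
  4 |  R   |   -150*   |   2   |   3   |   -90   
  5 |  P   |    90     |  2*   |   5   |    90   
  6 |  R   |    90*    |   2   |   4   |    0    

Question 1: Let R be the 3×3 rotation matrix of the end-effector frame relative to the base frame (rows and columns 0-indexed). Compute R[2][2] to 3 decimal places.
End-effector z-axis (col 2 of R) = (0.4968,0.5638,0.6597)
R[2][2] = 0.6597

0.660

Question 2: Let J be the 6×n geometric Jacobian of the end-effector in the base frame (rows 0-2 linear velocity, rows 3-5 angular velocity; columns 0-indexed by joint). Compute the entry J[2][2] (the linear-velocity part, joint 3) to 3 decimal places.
axis z_2 = (-0.5000,0.5000,0.7071); lever o_n−o_2 = (-7.3889,6.2403,4.0752)
cross product → J_v[:, 2] = (-2.3750,-3.1871,0.5743)
J_ω[:, 2] = z_2
entry J[2][2] = 0.5743

0.574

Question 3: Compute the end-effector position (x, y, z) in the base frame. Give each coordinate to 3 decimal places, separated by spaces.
-0.646 3.740 10.611

after link 1: o_1 = (2.1213, -2.1213, 3.0000)
after link 2: o_2 = (6.7426, -2.5000, 6.5355)
after link 3: o_3 = (2.2932, -2.9495, 6.5355)
after link 4: o_4 = (3.9426, -2.8312, 9.7395)
after link 5: o_5 = (1.8169, 1.6053, 7.5488)
after link 6: o_6 = (-0.6462, 3.7403, 10.6107)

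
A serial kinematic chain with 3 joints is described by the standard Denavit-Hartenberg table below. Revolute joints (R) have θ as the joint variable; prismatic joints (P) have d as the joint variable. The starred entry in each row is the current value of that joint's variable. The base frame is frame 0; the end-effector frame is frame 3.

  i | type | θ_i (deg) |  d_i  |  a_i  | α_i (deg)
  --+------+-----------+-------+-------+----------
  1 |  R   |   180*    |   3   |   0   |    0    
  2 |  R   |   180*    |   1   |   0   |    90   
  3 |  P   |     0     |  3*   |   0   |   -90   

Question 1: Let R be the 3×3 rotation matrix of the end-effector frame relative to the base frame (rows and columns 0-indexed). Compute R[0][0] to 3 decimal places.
1.000

End-effector x-axis (col 0 of R) = (1.0000,-0.0000,0.0000)
R[0][0] = 1.0000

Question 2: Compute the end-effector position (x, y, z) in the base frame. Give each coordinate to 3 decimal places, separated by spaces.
after link 1: o_1 = (0.0000, 0.0000, 3.0000)
after link 2: o_2 = (0.0000, 0.0000, 4.0000)
after link 3: o_3 = (-0.0000, -3.0000, 4.0000)

-0.000 -3.000 4.000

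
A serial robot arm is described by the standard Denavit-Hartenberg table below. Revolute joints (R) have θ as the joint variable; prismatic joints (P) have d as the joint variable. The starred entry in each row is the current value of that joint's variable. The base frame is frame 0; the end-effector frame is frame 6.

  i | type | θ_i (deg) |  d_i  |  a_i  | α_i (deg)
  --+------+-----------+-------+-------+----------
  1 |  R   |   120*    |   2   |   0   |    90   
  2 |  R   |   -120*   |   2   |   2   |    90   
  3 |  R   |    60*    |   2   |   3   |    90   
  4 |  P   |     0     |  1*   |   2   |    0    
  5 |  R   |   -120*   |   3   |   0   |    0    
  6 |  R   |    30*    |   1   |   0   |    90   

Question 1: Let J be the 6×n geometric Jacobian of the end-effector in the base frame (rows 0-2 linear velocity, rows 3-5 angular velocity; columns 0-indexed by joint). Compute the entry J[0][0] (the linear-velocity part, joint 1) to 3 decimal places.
axis z_0 = ẑ; lever o_n−o_0 = (6.3905,-3.4085,-4.6471)
cross product → J_v[:, 0] = (3.4085,6.3905,-0.0000)
J_ω[:, 0] = z_0
entry J[0][0] = 3.4085

3.408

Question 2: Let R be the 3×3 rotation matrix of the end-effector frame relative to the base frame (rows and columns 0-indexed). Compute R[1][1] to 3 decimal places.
End-effector y-axis (col 1 of R) = (-0.2165,-0.6250,-0.7500)
R[1][1] = -0.6250

-0.625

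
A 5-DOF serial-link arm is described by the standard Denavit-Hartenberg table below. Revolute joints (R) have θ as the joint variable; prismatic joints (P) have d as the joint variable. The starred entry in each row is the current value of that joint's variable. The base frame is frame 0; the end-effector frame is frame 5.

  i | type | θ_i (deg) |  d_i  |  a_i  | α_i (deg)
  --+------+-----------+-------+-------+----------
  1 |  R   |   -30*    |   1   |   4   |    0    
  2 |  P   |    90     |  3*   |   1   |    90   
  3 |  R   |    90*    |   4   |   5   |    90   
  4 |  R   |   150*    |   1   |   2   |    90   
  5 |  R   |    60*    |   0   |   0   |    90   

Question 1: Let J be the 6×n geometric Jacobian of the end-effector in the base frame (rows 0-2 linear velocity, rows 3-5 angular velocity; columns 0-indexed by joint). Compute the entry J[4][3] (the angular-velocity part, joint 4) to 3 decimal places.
axis z_3 = (0.5000,0.8660,-0.0000); lever o_n−o_3 = (1.3660,0.3660,-1.7321)
cross product → J_v[:, 3] = (-1.5000,0.8660,-1.0000)
J_ω[:, 3] = z_3
entry J[4][3] = 0.8660

0.866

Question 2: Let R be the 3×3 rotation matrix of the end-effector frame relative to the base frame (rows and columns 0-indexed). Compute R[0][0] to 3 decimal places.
End-effector x-axis (col 0 of R) = (0.6495,0.6250,-0.4330)
R[0][0] = 0.6495

0.650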